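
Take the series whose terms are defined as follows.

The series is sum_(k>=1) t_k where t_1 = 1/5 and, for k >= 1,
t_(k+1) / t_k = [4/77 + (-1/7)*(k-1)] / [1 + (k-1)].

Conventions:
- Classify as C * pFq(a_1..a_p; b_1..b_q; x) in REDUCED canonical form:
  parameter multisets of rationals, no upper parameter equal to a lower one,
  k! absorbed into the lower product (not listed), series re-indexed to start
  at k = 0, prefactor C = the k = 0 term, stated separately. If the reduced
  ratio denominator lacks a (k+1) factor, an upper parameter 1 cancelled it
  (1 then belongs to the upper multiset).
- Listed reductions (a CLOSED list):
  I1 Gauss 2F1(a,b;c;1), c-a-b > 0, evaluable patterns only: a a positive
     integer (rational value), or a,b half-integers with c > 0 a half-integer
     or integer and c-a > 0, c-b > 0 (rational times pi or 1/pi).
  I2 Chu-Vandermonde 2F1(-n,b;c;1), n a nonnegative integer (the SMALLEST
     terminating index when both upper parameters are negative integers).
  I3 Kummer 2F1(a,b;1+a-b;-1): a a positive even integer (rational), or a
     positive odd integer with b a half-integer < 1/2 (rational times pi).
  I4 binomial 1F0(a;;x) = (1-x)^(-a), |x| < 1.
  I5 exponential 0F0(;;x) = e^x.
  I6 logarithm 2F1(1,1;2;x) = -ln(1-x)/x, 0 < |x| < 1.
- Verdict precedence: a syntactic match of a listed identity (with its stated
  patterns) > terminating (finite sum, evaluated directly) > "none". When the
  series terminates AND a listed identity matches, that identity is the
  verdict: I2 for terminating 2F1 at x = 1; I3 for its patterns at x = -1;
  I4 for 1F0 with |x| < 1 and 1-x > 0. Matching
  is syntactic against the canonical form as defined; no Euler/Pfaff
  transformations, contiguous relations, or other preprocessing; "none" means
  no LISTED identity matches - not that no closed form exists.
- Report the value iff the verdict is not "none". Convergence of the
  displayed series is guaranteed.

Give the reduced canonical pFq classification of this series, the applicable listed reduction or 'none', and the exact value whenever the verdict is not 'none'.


Classification (C = 1/5): 1F0 with upper {-4/11}, lower {-}, argument x = -1/7. Verdict: binomial (I4) fires (the 1F0 binomial series: exponent 4/11, x = -1/7). Hence: (1/5) * (8/7)^(4/11).

Key step: x = (-1/7) and roots of the ratio polynomials (C = 1/5, x = -1/7) are the negated parameters.
Adjacent-term ratio: r(k) = (-1/7) * (k-4/11) / [(k+1)] - rational in k. x = (-1/7); t_0 = 1/5; negate the roots.


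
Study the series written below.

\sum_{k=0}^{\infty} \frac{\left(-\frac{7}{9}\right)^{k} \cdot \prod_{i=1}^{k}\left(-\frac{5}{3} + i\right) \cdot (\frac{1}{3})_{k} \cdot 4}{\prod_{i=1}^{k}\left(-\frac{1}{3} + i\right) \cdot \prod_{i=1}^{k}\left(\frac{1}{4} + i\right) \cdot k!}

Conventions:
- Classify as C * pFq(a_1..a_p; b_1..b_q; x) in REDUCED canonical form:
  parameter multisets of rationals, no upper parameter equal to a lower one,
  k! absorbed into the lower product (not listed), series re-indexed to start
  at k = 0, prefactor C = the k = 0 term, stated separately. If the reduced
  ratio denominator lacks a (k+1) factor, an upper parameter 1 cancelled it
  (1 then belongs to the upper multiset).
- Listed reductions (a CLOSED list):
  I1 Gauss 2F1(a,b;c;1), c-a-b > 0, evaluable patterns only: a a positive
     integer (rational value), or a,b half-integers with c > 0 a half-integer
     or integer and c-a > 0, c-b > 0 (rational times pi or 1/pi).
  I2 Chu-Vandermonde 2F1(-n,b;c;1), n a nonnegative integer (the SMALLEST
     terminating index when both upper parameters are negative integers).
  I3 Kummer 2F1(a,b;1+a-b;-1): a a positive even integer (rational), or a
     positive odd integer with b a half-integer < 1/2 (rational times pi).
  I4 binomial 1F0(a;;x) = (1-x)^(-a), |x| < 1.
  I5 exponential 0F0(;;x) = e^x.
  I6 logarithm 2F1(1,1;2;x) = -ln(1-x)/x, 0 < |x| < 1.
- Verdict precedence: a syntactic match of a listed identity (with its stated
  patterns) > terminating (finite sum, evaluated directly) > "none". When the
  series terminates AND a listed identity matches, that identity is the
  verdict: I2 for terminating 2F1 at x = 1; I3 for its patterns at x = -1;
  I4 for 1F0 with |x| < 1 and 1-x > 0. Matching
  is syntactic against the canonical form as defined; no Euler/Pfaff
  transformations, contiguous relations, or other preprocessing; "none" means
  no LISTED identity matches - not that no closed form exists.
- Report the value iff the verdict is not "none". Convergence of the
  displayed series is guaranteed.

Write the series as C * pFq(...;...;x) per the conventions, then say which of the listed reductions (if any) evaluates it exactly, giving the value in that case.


With C = 4: the canonical form is 2F2(-\frac{2}{3}, \frac{1}{3}; \frac{2}{3}, \frac{5}{4}; -\frac{7}{9}). Verdict: none. A 2F2 with upper {-\frac{2}{3}, \frac{1}{3}} fits none of I1-I6 at x = -\frac{7}{9}; the sum runs forever.

Structural cue: with t_0 = 4, the running product (prefactor 4) telescopes to a rising factorial.
Step ratio: r(k) = -\frac{7}{9} * (k-\frac{2}{3}) (k+\frac{1}{3}) / [(k+\frac{2}{3}) (k+\frac{5}{4}) (k+1)] ; factor over Q: parameters, x = -\frac{7}{9}, and C = 4.


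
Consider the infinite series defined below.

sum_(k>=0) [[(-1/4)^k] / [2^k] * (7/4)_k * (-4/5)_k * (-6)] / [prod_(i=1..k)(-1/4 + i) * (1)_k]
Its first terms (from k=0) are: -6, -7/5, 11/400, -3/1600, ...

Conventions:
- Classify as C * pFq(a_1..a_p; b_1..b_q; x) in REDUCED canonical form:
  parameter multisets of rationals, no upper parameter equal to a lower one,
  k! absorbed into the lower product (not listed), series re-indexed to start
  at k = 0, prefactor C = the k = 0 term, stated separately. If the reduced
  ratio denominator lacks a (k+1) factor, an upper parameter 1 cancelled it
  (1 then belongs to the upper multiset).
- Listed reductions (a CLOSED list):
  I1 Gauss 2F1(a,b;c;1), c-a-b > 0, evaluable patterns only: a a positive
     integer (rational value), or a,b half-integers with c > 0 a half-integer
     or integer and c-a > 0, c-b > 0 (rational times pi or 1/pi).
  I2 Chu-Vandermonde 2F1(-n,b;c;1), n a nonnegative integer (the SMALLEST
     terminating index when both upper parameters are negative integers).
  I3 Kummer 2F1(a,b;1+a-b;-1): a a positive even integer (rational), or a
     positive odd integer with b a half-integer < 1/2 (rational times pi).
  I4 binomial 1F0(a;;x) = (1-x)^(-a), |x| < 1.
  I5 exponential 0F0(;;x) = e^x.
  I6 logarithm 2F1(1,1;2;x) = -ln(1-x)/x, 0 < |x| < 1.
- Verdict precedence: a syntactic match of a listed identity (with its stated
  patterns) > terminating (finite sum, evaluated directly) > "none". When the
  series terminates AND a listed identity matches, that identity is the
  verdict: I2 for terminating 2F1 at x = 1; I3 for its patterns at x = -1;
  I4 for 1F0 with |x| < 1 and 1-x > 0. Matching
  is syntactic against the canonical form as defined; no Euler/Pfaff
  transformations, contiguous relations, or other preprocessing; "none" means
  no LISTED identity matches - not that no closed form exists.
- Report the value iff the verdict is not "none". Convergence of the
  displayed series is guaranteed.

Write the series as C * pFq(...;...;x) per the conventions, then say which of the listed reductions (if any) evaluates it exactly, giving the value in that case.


x = -1/8 here; the reduced form reads 2F1, upper {-4/5, 7/4}, lower {3/4}, C = -6. Verdict: none (x = -1/8): each listed identity misses the multisets {-4/5, 7/4} ; {3/4}.

The tell: t_0 = -6 here, and (1)_k (C = -6, x = -1/8) is k! itself.
Ratio: r(k) = (-1/8) * (k-4/5) (k+7/4) / [(k+3/4) (k+1)] - rational; roots negated = parameters, x = (-1/8), C = -6.


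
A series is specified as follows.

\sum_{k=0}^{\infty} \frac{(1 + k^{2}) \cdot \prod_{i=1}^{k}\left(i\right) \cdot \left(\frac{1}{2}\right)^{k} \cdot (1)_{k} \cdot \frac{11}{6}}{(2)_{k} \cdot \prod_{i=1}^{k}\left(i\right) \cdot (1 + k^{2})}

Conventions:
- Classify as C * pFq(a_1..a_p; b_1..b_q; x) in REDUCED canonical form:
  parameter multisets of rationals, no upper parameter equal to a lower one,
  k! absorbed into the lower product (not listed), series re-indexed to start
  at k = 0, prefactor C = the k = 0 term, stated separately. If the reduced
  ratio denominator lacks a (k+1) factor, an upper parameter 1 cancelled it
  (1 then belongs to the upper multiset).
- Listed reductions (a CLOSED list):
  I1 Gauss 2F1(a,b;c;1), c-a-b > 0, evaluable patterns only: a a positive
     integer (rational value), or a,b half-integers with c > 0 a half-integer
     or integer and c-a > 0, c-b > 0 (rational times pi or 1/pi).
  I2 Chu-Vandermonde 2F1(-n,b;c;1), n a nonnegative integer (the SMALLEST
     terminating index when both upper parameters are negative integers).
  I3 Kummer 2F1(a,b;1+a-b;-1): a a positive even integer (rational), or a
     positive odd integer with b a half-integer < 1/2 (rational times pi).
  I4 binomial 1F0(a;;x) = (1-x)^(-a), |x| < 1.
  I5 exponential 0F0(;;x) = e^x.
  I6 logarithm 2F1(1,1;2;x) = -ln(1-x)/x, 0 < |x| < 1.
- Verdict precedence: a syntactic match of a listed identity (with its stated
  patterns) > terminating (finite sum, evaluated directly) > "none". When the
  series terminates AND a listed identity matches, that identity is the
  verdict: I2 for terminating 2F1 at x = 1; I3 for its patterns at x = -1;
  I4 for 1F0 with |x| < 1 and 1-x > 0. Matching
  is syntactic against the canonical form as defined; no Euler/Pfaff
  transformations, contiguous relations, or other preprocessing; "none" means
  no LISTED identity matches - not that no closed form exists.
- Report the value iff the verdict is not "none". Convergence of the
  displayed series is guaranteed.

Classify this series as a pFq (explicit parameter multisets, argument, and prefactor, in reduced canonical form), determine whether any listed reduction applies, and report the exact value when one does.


This is \frac{11}{6} * 2F1(1, 1; 2; \frac{1}{2}) in reduced canonical form. Verdict: the I6 logarithm reduction applies (the logarithm: parameters (1,1;2), x = \frac{1}{2}). Exact value: \left(-\frac{11}{3}\right) \cdot \ln\left(\frac{1}{2}\right).

Key step: t_0 being \frac{11}{6}, the factor k^2 + 1 cancels (top and bottom), leaving C = 11/6.
Step ratio: r(k) = \frac{1}{2} * (k+1) (k+1) / [(k+2) (k+1)] ; factor over Q: parameters, x = \frac{1}{2}, and C = \frac{11}{6}.


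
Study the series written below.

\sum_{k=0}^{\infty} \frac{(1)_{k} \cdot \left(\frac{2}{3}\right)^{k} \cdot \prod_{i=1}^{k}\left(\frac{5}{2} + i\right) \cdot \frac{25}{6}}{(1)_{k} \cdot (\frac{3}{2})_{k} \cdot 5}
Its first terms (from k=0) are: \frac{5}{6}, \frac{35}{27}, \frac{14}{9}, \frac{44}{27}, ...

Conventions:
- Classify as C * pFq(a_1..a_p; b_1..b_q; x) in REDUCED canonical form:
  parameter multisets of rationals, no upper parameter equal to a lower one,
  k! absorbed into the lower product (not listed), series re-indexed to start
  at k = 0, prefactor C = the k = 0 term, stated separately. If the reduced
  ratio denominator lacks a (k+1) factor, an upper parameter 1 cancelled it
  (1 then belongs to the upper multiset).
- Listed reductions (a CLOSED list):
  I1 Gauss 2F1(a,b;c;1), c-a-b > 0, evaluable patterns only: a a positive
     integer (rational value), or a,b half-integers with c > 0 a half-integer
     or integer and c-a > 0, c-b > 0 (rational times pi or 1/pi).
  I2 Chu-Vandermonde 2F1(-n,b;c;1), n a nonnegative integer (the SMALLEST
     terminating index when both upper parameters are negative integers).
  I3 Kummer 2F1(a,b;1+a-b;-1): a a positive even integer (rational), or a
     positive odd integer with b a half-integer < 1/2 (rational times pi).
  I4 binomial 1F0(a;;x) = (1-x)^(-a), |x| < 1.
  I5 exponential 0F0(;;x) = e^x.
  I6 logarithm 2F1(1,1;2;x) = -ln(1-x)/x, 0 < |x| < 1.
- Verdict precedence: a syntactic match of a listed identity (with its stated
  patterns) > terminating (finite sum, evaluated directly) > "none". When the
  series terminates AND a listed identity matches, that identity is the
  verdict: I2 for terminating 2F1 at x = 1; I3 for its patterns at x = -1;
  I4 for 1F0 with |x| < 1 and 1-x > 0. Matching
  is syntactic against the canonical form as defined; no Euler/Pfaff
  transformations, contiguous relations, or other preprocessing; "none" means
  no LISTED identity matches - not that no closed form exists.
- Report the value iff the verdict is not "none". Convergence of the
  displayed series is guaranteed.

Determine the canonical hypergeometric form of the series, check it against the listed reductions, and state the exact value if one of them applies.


Structural cue: with t_0 = \frac{5}{6}, the constant factors (C = 5/6) combine into one prefactor.
Step ratio: r(k) = \frac{2}{3} * (k+1) (k+\frac{7}{2}) / [(k+\frac{3}{2}) (k+1)] - rational in k. x = \frac{2}{3}; t_0 = \frac{5}{6}; negate the roots.

At argument \frac{2}{3}: a 2F1 with upper {1, \frac{7}{2}}, lower {\frac{3}{2}}, scaled by C = \frac{5}{6}. Verdict: none - this 2F1 at x = \frac{2}{3} matches no listed pattern, and upper {1, \frac{7}{2}} holds no stopper.


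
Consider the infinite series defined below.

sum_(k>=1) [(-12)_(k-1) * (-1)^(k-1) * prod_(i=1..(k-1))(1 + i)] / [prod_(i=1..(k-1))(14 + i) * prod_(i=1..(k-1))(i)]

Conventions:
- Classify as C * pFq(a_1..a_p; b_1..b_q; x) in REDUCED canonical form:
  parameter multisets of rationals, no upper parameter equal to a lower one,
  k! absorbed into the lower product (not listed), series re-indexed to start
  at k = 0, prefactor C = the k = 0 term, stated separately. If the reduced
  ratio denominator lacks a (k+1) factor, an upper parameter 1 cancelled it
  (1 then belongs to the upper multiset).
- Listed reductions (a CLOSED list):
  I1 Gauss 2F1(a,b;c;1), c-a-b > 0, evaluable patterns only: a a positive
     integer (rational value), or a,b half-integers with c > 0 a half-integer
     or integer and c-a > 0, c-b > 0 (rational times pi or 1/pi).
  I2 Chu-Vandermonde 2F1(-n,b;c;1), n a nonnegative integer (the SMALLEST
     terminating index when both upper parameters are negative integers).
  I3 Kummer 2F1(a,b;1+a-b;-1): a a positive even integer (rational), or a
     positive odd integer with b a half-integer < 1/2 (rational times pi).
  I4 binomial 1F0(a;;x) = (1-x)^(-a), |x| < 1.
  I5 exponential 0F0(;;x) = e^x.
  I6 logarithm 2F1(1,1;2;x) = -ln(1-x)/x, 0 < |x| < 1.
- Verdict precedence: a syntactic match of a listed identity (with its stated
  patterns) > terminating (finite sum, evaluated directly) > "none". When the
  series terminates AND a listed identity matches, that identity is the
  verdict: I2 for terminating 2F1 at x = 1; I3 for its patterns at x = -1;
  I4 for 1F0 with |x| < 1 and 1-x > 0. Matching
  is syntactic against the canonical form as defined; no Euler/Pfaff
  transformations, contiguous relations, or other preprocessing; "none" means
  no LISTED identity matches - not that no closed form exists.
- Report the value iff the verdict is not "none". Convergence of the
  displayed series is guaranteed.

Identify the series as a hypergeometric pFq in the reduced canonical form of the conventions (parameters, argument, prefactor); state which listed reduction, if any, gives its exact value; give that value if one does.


With C = 1: the canonical form is 2F1(-12, 2; 15; -1). Verdict: Kummer's theorem (I3) fires (x = -1; c = 15 equals 1+a-b for upper {-12, 2}: listed pattern). Value: 7.

Key step: from the first term 1: the product of the first k integers (prefactor 1) is k!.
Step ratio: r(k) = (-1) * (k-12) (k+2) / [(k+15) (k+1)] - rational in k. x = (-1); t_0 = 1; negate the roots.


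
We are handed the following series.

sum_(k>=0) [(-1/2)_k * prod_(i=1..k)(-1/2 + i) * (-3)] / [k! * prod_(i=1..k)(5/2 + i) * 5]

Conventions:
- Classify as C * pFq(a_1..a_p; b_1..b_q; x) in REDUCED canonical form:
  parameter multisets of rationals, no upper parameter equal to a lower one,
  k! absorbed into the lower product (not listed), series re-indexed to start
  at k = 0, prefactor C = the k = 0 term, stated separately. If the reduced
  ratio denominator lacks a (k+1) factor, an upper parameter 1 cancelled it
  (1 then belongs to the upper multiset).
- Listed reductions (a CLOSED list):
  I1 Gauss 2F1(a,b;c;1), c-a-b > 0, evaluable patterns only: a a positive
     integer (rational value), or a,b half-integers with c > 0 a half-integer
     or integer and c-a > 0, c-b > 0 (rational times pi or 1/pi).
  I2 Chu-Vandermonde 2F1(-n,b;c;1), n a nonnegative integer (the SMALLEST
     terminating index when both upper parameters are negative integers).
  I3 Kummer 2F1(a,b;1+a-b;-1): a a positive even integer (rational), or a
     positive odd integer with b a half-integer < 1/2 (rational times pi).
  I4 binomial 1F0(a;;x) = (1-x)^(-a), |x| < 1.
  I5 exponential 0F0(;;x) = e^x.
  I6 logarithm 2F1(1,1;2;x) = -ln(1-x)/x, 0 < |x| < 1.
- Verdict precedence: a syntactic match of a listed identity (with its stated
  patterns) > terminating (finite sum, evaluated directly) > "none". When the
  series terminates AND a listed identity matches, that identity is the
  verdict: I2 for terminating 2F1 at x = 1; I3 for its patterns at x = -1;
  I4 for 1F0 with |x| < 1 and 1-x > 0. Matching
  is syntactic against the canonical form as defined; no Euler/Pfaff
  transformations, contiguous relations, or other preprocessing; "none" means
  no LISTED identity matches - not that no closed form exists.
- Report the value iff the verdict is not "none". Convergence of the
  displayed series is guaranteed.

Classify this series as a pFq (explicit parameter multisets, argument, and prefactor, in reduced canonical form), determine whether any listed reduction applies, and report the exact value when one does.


Reduced: x = 1, 2F1, upper = {-1/2, 1/2}, lower = {7/2}, C = -3/5. Verdict: Gauss (I1, half-integer pattern) fires (x = 1; upper {-1/2, 1/2} half-integers, c = 7/2 in the evaluable pattern). Exact value: (-45/256) * pi.

Structural cue: t_0 = -3/5 here, and the running product (C = -3/5, x = 1) telescopes to a rising factorial.
Consecutive-term ratio: r(k) = 1 * (k-1/2) (k+1/2) / [(k+7/2) (k+1)] ; factor over Q: parameters, x = 1, and C = -3/5.


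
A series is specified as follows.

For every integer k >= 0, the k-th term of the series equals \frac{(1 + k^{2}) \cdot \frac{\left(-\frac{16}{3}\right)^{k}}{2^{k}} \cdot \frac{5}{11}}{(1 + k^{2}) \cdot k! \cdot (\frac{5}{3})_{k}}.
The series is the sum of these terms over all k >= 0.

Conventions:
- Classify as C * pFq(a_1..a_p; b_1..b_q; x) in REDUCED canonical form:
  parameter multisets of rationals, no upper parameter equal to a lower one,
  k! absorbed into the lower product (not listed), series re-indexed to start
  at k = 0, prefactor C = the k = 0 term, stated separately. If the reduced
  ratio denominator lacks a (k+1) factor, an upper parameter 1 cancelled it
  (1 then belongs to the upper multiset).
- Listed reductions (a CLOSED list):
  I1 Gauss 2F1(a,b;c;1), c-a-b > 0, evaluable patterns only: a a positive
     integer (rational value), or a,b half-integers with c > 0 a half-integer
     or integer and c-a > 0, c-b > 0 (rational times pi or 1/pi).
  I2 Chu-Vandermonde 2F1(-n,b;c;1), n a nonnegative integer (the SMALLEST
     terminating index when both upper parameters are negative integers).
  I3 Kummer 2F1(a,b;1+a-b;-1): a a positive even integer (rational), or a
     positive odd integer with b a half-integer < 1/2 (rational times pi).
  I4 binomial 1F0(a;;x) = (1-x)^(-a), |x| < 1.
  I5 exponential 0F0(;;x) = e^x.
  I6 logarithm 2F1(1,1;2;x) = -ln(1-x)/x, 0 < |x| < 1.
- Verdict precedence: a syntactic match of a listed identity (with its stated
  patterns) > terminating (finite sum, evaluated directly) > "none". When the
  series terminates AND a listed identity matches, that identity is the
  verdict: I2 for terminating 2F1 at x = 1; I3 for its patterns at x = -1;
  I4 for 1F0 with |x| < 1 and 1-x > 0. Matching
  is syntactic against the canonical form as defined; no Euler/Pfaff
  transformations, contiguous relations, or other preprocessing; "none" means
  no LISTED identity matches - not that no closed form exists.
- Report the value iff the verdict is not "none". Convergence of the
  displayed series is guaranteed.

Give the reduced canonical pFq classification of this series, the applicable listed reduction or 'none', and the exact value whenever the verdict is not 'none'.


Canonical form: C = \frac{5}{11} times 0F1 with upper {-}, lower {\frac{5}{3}}, x = -\frac{8}{3}. Verdict: none (x = -\frac{8}{3}): each listed identity misses the multisets {-} ; {\frac{5}{3}}.

First insight: x = -\frac{8}{3} and the factor k^2 + 1 cancels (top and bottom), leaving C = 5/11.
Consecutive-term ratio: r(k) = -\frac{8}{3} * 1 / [(k+\frac{5}{3}) (k+1)] - rational in k. x = -\frac{8}{3}; t_0 = \frac{5}{11}; negate the roots.


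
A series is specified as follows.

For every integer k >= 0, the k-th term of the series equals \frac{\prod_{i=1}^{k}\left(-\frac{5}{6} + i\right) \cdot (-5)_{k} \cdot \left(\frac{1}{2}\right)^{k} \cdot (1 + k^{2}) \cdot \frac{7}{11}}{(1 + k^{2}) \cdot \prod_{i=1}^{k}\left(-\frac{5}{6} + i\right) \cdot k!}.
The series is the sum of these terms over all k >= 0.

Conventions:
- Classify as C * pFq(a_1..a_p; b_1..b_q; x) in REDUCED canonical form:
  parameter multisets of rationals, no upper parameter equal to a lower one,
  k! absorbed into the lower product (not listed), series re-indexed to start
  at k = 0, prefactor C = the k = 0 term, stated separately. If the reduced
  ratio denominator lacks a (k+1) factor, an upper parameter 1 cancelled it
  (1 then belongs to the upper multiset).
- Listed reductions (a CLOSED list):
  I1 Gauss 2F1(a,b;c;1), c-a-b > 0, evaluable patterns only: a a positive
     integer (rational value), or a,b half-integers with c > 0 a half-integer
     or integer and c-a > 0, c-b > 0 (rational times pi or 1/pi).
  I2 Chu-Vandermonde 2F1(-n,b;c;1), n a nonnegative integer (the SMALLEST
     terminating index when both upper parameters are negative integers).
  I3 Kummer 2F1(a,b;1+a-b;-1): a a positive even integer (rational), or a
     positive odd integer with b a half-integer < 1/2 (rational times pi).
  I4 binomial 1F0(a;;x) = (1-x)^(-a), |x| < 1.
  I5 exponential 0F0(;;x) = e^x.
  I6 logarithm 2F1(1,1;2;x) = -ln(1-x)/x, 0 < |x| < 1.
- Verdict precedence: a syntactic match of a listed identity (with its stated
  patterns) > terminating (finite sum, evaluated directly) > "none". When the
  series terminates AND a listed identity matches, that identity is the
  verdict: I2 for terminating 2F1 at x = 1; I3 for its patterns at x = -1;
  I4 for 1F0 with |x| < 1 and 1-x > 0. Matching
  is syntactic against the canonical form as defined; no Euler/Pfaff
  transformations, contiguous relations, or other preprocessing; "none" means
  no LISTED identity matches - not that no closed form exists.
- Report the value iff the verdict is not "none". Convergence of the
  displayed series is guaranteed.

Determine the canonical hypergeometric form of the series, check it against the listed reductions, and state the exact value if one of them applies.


x = \frac{1}{2} here; the reduced form reads 1F0, upper {-5}, lower {-}, C = \frac{7}{11}. Verdict: this is binomial (I4) (the 1F0 binomial series: exponent 5, x = \frac{1}{2}). Exact value: \frac{7}{352}.

First insight: t_0 being \frac{7}{11}, the lower running product (C = 7/11, x = 1/2) is a rising factorial.
Term ratio: r(k) = \frac{1}{2} * (k-5) / [(k+1)] ; factor over Q: parameters, x = \frac{1}{2}, and C = \frac{7}{11}.


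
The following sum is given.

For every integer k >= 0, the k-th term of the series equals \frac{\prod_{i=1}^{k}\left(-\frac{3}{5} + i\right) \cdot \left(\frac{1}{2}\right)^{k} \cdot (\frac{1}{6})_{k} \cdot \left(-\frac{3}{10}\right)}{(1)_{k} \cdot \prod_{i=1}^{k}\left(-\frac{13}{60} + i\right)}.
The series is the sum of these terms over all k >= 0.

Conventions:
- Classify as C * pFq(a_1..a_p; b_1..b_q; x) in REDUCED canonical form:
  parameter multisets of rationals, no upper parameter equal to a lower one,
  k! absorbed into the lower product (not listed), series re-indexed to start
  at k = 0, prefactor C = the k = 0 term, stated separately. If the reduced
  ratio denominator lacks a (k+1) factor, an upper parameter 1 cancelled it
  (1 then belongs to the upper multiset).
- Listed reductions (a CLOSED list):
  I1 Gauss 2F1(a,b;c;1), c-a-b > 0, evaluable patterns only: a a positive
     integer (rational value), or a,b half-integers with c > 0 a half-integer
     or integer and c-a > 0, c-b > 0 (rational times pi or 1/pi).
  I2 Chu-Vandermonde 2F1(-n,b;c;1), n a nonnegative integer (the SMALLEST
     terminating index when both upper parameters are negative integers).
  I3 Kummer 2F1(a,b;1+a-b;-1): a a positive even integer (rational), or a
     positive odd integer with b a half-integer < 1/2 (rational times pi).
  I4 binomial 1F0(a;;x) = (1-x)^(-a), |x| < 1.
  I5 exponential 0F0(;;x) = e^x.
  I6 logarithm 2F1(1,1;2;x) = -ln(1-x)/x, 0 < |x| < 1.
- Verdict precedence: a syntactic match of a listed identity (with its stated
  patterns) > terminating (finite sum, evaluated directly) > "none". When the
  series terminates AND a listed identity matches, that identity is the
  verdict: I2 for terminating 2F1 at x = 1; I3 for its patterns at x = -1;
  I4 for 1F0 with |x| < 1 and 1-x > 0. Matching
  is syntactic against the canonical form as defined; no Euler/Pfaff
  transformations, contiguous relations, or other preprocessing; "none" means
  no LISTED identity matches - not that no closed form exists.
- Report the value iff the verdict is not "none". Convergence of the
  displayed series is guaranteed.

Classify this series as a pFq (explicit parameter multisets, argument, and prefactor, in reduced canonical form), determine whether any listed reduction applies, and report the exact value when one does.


Canonical form: C = -\frac{3}{10} times 2F1 with upper {\frac{1}{6}, \frac{2}{5}}, lower {\frac{47}{60}}, x = \frac{1}{2}. Verdict: none - at argument \frac{1}{2} the multisets {\frac{1}{6}, \frac{2}{5}} ; {\frac{47}{60}} match no listed identity.

Key step: t_0 = -\frac{3}{10} here, and the running product (C = -3/10) telescopes to a rising factorial.
Consecutive-term ratio: r(k) = \frac{1}{2} * (k+\frac{1}{6}) (k+\frac{2}{5}) / [(k+\frac{47}{60}) (k+1)] - rational in k, leading ratio \frac{1}{2}; with t_0 = -\frac{3}{10}, classification follows.


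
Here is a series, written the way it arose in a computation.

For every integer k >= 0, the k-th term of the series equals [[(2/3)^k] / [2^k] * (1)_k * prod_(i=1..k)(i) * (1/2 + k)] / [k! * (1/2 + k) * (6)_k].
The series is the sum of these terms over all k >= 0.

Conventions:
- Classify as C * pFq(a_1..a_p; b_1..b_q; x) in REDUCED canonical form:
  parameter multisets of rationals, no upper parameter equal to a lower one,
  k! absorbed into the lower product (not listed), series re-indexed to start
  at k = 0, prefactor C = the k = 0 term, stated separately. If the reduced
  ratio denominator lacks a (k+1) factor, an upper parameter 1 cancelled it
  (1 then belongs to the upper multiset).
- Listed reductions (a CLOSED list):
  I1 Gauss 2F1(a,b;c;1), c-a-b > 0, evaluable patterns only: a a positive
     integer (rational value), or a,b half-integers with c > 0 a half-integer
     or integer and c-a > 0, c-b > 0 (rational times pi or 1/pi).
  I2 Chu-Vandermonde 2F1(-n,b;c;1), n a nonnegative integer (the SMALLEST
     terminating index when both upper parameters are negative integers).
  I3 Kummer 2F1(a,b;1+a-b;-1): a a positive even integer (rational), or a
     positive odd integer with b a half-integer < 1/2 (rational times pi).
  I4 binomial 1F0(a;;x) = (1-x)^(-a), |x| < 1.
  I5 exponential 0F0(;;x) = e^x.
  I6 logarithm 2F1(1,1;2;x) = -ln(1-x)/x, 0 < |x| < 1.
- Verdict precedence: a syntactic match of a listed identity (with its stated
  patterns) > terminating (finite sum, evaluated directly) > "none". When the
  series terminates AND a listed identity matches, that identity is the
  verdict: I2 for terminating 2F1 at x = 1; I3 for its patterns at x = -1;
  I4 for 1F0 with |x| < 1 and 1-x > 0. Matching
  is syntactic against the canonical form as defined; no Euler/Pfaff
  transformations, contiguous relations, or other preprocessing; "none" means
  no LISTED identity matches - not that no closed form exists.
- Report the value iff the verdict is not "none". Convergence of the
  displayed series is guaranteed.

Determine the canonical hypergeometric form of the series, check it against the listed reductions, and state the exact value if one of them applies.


Reduced: x = 1/3, 2F1, upper = {1, 1}, lower = {6}, C = 1. Verdict: none - this 2F1 at x = 1/3 matches no listed pattern, and upper {1, 1} holds no stopper.

Key step: from the first term 1: k + 1/2 divides numerator and denominator alike; prefactor 1 after cancelling.
Consecutive-term ratio: r(k) = (1/3) * (k+1) (k+1) / [(k+6) (k+1)] - rational; roots negated = parameters, x = (1/3), C = 1.


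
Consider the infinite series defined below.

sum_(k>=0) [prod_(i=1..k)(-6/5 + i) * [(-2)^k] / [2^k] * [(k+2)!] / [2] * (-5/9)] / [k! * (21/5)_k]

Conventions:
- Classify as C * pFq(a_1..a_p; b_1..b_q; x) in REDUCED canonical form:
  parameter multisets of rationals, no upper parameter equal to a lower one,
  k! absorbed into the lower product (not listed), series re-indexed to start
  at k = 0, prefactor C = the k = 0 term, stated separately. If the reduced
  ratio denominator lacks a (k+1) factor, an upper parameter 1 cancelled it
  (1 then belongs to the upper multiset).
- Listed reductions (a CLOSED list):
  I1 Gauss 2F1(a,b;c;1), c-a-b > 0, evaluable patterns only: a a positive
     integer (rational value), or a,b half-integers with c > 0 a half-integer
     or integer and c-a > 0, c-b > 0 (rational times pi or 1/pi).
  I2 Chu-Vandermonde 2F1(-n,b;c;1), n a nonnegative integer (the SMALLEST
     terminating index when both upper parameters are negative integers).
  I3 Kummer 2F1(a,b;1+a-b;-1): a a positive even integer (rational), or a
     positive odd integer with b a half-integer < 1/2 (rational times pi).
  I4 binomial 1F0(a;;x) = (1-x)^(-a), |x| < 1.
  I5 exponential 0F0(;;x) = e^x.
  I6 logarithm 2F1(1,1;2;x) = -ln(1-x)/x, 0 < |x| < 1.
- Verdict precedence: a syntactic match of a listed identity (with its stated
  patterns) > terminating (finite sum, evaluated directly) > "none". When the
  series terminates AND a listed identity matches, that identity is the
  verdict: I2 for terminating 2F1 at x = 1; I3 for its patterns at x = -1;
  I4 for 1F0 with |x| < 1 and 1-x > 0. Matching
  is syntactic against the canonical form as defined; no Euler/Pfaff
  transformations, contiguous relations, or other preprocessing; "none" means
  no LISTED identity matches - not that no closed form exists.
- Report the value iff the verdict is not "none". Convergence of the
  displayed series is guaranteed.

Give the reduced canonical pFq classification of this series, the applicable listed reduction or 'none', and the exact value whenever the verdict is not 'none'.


Reduced: x = -1, 2F1, upper = {-1/5, 3}, lower = {21/5}, C = -5/9. Verdict: none (x = -1): each listed identity misses the multisets {-1/5, 3} ; {21/5}.

The tell: with t_0 = -5/9, the two k-th powers (prefactor -5/9) combine into one argument.
Adjacent-term ratio: r(k) = (-1) * (k-1/5) (k+3) / [(k+21/5) (k+1)] - rational in k, leading ratio (-1); with t_0 = -5/9, classification follows.


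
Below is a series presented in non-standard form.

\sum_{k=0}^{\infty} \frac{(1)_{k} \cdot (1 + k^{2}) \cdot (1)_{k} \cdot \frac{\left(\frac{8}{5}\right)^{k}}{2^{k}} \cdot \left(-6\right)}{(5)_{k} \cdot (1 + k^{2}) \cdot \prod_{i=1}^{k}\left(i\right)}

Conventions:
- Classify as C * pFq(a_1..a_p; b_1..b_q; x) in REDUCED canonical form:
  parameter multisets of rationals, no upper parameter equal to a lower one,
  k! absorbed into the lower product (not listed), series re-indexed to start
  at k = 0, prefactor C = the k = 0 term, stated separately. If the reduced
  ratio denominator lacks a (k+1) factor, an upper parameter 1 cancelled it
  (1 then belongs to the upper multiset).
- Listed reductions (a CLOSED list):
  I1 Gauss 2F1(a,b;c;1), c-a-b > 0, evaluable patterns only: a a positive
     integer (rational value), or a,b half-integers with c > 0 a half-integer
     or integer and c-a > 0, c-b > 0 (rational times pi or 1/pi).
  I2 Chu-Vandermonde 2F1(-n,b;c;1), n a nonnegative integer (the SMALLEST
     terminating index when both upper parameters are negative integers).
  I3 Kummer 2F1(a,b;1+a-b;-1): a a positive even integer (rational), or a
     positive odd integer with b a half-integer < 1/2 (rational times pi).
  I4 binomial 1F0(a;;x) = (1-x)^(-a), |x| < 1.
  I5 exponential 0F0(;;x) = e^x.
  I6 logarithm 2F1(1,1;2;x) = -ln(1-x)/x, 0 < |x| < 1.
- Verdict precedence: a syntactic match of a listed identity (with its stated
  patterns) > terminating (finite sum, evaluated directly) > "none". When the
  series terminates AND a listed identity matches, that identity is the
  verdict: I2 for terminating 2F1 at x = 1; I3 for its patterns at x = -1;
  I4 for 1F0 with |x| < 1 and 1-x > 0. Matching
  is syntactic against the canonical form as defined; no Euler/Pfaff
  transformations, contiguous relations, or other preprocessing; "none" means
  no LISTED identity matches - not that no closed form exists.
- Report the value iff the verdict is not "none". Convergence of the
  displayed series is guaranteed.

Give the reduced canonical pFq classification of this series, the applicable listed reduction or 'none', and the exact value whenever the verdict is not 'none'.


Canonical form: C = -6 times 2F1 with upper {1, 1}, lower {5}, x = \frac{4}{5}. Verdict: none here - no I1-I6 shape fits x = \frac{4}{5} with lower {5}.

Structural cue: x = \frac{4}{5} and striking the common factor k^2 + 1 reduces the term (C = -6).
Consecutive-term ratio: r(k) = \frac{4}{5} * (k+1) (k+1) / [(k+5) (k+1)] - rational; roots negated = parameters, x = \frac{4}{5}, C = -6.


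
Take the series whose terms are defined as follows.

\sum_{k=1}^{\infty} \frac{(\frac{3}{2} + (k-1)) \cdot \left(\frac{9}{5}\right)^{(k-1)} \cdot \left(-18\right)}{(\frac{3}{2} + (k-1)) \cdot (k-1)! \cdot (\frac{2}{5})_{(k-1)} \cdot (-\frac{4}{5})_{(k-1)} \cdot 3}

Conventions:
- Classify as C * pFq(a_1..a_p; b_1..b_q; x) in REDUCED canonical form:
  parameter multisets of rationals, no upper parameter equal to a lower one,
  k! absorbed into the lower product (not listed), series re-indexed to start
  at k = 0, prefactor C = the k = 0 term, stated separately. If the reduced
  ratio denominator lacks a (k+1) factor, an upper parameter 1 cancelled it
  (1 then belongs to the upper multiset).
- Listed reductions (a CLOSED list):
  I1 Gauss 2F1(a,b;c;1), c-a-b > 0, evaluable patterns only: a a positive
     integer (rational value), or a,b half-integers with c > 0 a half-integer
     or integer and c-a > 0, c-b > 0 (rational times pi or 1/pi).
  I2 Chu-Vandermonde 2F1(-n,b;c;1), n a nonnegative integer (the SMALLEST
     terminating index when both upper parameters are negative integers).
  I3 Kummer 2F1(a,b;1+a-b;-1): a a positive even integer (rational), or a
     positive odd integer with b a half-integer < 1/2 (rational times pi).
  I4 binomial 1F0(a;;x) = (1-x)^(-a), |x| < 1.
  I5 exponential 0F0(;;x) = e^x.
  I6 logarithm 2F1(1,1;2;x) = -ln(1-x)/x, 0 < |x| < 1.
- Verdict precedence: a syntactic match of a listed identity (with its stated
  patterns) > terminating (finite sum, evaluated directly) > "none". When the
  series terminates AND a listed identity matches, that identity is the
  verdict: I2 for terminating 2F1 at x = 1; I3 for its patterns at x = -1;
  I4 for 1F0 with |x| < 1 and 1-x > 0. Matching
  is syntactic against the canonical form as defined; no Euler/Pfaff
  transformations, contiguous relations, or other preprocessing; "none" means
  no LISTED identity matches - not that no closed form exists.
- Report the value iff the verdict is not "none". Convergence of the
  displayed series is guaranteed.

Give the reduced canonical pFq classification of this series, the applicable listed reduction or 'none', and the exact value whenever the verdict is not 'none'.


This is -6 * 0F2(-; -\frac{4}{5}, \frac{2}{5}; \frac{9}{5}) in reduced canonical form. Verdict: no listed reduction: x = \frac{9}{5} and upper {-} fail every I1-I6 pattern.

Structural cue: t_0 = -6 here, and the constant factors (C = -6) combine into one prefactor.
Consecutive-term ratio: r(k) = \frac{9}{5} * 1 / [(k-\frac{4}{5}) (k+\frac{2}{5}) (k+1)] - rational; roots negated = parameters, x = \frac{9}{5}, C = -6.


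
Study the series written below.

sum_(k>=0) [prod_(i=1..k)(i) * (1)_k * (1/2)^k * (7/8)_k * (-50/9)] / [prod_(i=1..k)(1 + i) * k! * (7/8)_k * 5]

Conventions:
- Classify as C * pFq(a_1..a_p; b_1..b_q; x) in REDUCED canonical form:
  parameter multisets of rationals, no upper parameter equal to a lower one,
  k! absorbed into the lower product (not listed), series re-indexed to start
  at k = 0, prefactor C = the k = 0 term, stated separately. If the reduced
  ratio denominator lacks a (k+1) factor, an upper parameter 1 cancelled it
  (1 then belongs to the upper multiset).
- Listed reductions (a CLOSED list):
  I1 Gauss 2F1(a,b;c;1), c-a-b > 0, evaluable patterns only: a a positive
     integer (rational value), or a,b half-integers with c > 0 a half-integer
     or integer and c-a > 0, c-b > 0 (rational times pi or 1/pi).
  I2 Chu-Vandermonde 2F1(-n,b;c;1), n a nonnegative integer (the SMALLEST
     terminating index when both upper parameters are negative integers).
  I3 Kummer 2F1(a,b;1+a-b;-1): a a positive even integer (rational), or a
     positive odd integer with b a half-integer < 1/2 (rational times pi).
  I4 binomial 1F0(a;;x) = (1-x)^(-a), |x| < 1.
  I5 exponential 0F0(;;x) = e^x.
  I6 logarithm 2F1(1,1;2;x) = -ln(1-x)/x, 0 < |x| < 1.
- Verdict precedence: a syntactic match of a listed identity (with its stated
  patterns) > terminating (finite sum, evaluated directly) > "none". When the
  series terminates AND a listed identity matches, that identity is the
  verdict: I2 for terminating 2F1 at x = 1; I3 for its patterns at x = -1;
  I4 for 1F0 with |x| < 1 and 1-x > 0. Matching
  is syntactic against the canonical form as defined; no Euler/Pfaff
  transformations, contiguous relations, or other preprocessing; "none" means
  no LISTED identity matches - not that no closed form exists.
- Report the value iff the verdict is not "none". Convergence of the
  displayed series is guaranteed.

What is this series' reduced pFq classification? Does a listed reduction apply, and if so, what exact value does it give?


Key observation: t_0 = -10/9 here, and the running product (C = -10/9) telescopes to a rising factorial.
Term ratio: r(k) = (1/2) * (k+1) (k+1) / [(k+2) (k+1)] - rational; roots negated = parameters, x = (1/2), C = -10/9.

With C = -10/9: the canonical form is 2F1(1, 1; 2; 1/2). Verdict (x = 1/2): logarithm (I6) applies (the logarithm: parameters (1,1;2), x = 1/2). Hence: (20/9) * ln(1/2).


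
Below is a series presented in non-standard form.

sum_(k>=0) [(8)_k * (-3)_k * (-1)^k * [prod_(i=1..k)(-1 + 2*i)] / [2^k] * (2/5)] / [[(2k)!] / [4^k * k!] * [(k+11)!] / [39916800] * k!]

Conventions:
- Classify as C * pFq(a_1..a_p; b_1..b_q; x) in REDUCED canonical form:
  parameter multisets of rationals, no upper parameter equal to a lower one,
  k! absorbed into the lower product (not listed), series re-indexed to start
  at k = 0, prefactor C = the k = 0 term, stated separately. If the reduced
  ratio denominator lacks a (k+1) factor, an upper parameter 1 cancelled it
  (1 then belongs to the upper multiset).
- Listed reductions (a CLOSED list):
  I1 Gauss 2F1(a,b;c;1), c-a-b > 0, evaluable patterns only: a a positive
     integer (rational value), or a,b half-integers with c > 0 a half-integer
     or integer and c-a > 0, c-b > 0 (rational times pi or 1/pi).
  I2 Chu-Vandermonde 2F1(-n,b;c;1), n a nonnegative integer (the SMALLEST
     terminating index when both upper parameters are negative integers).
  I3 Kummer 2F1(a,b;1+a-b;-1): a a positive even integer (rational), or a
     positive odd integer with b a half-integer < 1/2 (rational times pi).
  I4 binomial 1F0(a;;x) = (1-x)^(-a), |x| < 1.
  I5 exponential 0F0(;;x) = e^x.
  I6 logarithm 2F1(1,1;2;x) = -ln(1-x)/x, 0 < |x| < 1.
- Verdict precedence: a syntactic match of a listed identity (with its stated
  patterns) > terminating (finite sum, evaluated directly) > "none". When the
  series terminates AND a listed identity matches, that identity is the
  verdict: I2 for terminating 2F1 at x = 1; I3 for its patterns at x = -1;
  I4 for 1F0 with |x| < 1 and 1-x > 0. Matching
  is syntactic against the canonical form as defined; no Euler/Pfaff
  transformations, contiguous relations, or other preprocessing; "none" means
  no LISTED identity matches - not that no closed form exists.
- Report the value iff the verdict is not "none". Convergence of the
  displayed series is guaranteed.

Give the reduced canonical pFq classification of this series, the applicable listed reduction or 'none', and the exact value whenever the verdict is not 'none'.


Classification (C = 2/5): 2F1 with upper {-3, 8}, lower {12}, argument x = -1. Verdict: Kummer's theorem (I3) applies (x = -1; c = 12 equals 1+a-b for upper {-3, 8}: listed pattern). Hence: 66/35.

First insight: x = (-1) and the denominator's factorial ratio (C = 2/5) is a lower Pochhammer.
Consecutive-term ratio: r(k) = (-1) * (k-3) (k+8) / [(k+12) (k+1)] - rational in k. x = (-1); t_0 = 2/5; negate the roots.
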